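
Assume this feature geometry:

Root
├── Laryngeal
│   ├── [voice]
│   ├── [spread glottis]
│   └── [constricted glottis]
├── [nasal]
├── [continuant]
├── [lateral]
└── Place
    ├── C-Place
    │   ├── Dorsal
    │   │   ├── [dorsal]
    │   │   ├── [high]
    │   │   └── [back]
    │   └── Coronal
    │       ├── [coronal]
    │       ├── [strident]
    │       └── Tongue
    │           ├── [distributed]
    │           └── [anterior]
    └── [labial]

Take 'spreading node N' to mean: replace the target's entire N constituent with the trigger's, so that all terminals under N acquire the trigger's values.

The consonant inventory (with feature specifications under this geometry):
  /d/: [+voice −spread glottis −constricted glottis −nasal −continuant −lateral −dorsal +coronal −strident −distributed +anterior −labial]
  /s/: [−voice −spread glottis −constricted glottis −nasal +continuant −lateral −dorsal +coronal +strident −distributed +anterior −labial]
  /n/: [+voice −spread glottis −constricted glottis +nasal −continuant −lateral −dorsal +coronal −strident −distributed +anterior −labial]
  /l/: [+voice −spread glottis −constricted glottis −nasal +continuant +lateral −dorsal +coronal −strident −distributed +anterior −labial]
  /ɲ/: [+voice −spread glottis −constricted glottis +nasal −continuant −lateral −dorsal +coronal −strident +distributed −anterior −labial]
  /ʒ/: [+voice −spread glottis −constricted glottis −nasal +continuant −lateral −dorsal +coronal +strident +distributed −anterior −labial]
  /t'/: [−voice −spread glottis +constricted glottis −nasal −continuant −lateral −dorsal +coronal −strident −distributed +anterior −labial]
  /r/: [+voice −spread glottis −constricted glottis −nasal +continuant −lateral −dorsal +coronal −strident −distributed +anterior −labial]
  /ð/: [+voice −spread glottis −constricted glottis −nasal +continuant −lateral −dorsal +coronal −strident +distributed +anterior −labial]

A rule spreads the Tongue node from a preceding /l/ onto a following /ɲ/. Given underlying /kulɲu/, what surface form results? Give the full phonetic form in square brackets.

[kulnu]

Terminals under Tongue in this geometry: [distributed], [anterior].
After delinking /ɲ/'s Tongue and linking /l/'s, the affected terminals become [−distributed], [+anterior]; [voice], [spread glottis], [constricted glottis], … (outside Tongue) are retained from /ɲ/.
Among the inventory, only /n/ has exactly this specification, giving the surface form [kulnu].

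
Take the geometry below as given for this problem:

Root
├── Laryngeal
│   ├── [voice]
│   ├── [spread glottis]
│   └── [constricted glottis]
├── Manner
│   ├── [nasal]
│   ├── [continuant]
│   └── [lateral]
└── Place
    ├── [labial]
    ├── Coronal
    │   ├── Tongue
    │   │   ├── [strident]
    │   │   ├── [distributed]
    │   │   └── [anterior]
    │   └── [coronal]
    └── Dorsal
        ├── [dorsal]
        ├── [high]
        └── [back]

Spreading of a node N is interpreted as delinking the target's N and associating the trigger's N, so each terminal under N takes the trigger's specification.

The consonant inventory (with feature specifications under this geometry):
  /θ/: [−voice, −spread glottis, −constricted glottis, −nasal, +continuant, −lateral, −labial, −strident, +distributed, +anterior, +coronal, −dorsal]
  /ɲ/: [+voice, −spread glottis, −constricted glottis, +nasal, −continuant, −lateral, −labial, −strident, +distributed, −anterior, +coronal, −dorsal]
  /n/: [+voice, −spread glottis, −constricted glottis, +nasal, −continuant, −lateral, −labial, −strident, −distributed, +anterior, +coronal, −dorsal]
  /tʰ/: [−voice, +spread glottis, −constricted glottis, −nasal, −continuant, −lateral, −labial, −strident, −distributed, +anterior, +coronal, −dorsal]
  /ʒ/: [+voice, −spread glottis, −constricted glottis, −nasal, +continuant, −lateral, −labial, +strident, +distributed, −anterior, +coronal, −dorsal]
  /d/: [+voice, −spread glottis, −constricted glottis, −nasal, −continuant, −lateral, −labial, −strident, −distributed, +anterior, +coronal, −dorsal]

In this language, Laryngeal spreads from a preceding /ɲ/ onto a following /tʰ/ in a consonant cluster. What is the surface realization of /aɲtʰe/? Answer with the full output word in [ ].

Terminals under Laryngeal in this geometry: [voice], [spread glottis], [constricted glottis].
After delinking /tʰ/'s Laryngeal and linking /ɲ/'s, the affected terminals become [+voice], [−spread glottis], [−constricted glottis]; [nasal], [continuant], [lateral], … (outside Laryngeal) are retained from /tʰ/.
This feature bundle is that of [d], so /aɲtʰe/ surfaces as [aɲde].

[aɲde]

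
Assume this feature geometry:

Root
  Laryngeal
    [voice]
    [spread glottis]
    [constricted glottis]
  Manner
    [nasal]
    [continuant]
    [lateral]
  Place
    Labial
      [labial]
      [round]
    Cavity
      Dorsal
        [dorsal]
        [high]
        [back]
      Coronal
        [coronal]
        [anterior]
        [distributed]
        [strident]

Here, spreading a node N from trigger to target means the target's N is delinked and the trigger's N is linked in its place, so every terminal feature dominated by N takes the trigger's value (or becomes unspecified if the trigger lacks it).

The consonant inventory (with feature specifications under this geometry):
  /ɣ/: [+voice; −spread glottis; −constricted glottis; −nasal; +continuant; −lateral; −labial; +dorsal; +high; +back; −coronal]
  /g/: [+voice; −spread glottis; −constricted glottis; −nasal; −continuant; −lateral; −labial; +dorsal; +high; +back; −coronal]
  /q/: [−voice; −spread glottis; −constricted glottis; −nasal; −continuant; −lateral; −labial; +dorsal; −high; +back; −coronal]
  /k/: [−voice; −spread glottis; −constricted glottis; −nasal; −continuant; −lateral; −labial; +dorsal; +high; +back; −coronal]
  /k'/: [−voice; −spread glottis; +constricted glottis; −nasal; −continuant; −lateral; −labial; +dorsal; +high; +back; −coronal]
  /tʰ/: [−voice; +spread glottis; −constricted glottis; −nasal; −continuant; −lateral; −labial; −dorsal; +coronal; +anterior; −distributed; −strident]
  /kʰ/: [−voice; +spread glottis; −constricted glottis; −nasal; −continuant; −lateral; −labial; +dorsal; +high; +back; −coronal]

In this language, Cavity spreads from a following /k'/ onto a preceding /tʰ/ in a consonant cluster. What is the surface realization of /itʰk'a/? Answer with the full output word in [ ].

[ikʰk'a]

The Cavity node dominates the terminals [dorsal], [high], [back], [coronal], [anterior], [distributed], [strident].
Spreading Cavity from /k'/ onto /tʰ/ replaces those values with /k'/'s: [+dorsal], [+high], [+back], [−coronal]. Features outside Cavity ([voice], [spread glottis], [constricted glottis], …) stay as in /tʰ/.
Among the inventory, only /kʰ/ has exactly this specification, giving the surface form [ikʰk'a].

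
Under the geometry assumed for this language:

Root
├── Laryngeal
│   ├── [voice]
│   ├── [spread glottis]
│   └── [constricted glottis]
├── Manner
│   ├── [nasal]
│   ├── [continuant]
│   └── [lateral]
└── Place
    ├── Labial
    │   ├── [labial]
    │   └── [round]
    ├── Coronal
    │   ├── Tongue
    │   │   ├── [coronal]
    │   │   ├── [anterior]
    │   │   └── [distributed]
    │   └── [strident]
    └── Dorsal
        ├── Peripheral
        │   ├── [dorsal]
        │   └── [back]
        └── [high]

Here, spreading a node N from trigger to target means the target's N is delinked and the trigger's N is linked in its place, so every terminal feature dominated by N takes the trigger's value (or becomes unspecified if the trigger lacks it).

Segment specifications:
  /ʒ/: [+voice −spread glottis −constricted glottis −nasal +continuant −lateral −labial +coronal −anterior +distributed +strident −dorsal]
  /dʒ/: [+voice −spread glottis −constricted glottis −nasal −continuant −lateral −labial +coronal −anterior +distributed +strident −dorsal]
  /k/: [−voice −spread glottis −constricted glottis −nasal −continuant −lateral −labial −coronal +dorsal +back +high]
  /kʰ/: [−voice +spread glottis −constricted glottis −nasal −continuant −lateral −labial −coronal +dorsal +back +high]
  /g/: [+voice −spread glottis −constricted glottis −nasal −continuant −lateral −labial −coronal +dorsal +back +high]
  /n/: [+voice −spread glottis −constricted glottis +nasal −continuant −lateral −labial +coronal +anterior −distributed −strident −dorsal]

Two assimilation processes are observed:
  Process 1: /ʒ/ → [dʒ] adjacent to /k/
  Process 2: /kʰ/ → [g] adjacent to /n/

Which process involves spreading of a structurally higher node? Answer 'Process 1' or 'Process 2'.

Process 1 alters [continuant]; the lowest dominating node is [continuant] (depth 2 from Root).
Process 2 alters [voice], [spread glottis]; the lowest common ancestor is Laryngeal (depth 1 from Root).
Laryngeal (depth 1) sits above [continuant] (depth 2), making Process 2 the one with the higher spreading node.

Process 2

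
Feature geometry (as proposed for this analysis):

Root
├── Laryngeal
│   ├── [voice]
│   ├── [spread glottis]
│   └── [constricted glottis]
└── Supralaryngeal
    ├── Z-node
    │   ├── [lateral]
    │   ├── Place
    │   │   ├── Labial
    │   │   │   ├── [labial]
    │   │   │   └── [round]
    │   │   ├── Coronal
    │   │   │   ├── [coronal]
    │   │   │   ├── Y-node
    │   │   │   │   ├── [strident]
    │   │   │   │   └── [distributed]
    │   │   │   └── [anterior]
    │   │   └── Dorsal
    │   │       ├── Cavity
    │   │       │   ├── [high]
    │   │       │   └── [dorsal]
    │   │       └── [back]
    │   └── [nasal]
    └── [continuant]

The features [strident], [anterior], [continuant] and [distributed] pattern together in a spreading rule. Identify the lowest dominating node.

Supralaryngeal

[strident]: Root ▹ Supralaryngeal ▹ Z-node ▹ Place ▹ Coronal ▹ Y-node ▹ [strident].
[anterior] lies under Coronal (below Supralaryngeal).
[continuant] lies under Supralaryngeal (below Supralaryngeal).
[distributed]: Root ▹ Supralaryngeal ▹ Z-node ▹ Place ▹ Coronal ▹ Y-node ▹ [distributed].
Supralaryngeal is the lowest common ancestor — every listed feature sits under it, and no single subconstituent of Supralaryngeal covers them all.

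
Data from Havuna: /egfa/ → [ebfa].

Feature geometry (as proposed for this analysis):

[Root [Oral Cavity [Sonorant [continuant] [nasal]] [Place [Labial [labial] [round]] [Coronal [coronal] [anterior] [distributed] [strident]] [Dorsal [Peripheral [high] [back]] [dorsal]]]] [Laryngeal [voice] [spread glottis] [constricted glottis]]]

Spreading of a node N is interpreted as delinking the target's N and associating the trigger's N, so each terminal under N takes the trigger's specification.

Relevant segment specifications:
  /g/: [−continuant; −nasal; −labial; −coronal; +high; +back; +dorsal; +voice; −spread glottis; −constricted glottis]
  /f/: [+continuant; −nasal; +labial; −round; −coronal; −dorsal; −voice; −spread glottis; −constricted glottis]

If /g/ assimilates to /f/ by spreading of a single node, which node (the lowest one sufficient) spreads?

Place

The alternation /g/ → [b] changes [labial], [round], [dorsal], [high], [back] and nothing else.
Tracing each changed feature up the tree, the paths first meet at Place; any lower node misses at least one of them.
If Place spreads, every terminal under it takes /f/'s value, producing [b] as observed.
Had Oral Cavity or a higher node spread, [continuant] would have taken /f/'s value; it stays as in /g/, confirming the spreading constituent is exactly Place.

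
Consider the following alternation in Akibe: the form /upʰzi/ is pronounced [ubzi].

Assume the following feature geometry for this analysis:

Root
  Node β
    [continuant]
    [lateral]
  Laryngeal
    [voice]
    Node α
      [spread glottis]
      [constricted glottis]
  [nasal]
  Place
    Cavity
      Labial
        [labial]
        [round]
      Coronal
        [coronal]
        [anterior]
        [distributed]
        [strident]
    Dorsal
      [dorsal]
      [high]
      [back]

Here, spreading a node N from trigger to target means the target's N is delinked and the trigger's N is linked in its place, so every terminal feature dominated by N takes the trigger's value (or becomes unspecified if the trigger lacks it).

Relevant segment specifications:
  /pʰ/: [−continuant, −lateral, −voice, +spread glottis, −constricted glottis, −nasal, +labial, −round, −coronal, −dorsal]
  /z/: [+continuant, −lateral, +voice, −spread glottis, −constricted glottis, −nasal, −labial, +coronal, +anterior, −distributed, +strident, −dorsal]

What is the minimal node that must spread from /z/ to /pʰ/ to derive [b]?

/pʰ/ and [b] differ in [voice], [spread glottis]; every other specified feature is identical.
In this geometry the lowest node dominating all of them is Laryngeal: every daughter of Laryngeal dominates only a proper subset, so no lower node suffices.
If Laryngeal spreads, every terminal under it takes /z/'s value, producing [b] as observed.
Had Root spread, [labial], [coronal] would have taken /z/'s values; they stay as in /pʰ/, confirming the spreading constituent is exactly Laryngeal.

Laryngeal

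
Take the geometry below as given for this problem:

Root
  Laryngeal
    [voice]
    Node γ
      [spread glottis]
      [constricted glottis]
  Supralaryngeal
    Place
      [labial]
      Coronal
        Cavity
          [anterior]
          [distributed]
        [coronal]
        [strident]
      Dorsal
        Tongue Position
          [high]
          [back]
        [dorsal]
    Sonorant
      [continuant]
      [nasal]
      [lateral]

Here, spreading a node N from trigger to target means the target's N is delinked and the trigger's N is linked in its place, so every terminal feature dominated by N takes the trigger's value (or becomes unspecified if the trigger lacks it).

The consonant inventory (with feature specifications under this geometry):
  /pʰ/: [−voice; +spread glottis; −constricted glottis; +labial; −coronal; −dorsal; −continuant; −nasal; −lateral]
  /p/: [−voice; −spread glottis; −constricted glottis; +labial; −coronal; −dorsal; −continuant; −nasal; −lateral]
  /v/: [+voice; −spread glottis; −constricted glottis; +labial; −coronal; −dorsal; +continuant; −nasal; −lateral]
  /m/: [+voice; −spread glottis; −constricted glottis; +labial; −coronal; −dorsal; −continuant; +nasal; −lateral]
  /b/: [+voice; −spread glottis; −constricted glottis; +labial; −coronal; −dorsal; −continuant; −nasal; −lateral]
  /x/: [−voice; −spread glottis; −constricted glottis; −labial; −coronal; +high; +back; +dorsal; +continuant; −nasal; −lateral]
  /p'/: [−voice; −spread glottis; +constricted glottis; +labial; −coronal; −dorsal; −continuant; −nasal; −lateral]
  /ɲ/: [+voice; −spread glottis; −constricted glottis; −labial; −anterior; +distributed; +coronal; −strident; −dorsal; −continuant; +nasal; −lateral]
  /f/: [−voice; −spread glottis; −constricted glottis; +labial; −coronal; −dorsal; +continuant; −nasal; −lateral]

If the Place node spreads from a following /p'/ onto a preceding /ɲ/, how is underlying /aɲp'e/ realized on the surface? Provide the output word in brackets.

Place immediately or transitively dominates [labial], [anterior], [distributed], [coronal], [strident], [high], [back], [dorsal].
After delinking /ɲ/'s Place and linking /p'/'s, the affected terminals become [+labial], [−coronal], [−dorsal]; [voice], [spread glottis], [constricted glottis], … (outside Place) are retained from /ɲ/.
The resulting bundle matches /m/ in the inventory; substituting it for /ɲ/ gives [amp'e].

[amp'e]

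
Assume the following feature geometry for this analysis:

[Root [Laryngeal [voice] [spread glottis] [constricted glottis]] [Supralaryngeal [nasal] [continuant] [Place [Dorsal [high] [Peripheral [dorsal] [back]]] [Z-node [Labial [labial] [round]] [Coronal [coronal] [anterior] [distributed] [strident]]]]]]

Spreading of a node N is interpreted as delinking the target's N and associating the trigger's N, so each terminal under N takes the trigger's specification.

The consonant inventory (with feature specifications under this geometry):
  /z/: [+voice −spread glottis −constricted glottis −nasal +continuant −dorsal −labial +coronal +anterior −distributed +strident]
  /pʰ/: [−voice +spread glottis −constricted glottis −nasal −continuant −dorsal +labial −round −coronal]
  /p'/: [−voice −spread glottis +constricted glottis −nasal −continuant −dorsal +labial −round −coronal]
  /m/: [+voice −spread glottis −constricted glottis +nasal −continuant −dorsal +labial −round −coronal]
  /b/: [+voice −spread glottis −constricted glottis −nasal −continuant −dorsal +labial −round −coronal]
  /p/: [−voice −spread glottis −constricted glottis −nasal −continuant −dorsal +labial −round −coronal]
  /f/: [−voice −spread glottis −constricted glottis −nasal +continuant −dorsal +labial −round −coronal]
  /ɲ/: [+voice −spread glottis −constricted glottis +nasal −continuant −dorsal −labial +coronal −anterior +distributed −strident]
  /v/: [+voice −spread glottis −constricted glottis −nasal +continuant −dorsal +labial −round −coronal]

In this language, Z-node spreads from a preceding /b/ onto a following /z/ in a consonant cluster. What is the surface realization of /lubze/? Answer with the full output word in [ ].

[lubve]

The Z-node node dominates the terminals [labial], [round], [coronal], [anterior], [distributed], [strident].
Spreading Z-node from /b/ onto /z/ replaces those values with /b/'s: [+labial], [−round], [−coronal]. Features outside Z-node ([voice], [spread glottis], [constricted glottis], …) stay as in /z/.
The resulting bundle matches /v/ in the inventory; substituting it for /z/ gives [lubve].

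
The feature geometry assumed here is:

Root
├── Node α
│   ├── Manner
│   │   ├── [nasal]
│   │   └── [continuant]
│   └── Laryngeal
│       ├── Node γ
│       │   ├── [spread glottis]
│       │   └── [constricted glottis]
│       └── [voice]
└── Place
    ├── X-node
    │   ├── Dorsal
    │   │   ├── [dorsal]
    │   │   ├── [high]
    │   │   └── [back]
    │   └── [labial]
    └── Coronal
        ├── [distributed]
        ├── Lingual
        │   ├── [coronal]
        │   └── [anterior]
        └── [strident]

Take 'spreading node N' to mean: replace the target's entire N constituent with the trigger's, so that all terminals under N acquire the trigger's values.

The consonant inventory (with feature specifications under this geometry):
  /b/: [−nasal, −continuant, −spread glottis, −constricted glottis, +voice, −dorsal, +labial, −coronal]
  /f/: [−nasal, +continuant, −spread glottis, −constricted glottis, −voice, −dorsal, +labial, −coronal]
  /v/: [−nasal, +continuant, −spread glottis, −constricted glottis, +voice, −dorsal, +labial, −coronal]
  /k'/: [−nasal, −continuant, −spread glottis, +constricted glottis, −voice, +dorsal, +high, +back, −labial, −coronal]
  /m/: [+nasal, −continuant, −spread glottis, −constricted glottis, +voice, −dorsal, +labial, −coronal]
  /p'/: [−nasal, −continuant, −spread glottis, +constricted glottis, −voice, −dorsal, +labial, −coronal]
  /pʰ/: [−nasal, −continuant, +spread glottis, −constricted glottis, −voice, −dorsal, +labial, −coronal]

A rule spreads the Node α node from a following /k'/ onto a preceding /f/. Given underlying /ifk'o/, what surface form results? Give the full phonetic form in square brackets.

[ip'k'o]

The Node α node dominates the terminals [nasal], [continuant], [spread glottis], [constricted glottis], [voice].
The target acquires /k'/'s values for everything under Node α — [−nasal], [−continuant], [−spread glottis], [+constricted glottis], [−voice] — while keeping its own [dorsal], [labial], [coronal].
Among the inventory, only /p'/ has exactly this specification, giving the surface form [ip'k'o].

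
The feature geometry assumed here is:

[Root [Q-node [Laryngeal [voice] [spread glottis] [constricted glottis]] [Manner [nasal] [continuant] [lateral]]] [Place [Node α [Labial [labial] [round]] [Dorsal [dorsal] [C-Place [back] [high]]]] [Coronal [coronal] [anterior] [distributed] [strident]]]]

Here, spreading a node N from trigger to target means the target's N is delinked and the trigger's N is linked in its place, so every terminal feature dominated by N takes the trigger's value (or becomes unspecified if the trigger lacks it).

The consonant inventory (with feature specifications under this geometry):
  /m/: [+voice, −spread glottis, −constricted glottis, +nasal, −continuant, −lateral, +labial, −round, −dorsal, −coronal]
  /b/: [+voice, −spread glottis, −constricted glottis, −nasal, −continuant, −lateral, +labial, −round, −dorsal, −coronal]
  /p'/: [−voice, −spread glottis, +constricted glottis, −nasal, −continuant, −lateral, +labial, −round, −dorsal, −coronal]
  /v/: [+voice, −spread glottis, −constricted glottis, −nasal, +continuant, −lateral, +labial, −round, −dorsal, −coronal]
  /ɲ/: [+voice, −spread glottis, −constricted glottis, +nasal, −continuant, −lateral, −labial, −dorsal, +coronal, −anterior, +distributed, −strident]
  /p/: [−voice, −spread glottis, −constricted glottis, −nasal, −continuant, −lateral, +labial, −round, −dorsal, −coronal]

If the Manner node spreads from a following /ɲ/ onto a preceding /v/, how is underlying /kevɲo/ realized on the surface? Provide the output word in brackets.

[kemɲo]

The Manner node dominates the terminals [nasal], [continuant], [lateral].
The target acquires /ɲ/'s values for everything under Manner — [+nasal], [−continuant], [−lateral] — while keeping its own [voice], [spread glottis], [constricted glottis], ….
This feature bundle is that of [m], so /kevɲo/ surfaces as [kemɲo].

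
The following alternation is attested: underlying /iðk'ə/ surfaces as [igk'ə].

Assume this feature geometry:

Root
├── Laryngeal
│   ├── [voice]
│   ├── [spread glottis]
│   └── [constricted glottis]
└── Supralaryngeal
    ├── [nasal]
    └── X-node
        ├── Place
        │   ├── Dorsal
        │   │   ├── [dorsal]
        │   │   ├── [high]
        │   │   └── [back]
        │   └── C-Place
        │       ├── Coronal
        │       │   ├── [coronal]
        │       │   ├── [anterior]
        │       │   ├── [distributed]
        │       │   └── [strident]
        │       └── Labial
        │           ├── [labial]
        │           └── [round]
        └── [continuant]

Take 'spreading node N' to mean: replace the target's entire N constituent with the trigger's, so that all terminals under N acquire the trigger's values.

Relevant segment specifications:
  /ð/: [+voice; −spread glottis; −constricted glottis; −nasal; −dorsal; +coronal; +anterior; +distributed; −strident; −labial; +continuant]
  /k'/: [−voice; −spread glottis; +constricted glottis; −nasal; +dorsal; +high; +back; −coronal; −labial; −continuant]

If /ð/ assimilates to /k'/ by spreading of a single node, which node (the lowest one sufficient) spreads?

The alternation /ð/ → [g] changes [continuant], [coronal], [anterior], [distributed], [strident], [dorsal], [high], [back] and nothing else.
Tracing each changed feature up the tree, the paths first meet at X-node; any lower node misses at least one of them.
Spreading X-node from /k'/ overwrites each of those terminals with /k'/'s values, yielding exactly [g].
Features on which the two segments disagree outside X-node, such as [constricted glottis], [voice], are unchanged — nothing dominating them spread, and X-node is the minimal sufficient constituent.

X-node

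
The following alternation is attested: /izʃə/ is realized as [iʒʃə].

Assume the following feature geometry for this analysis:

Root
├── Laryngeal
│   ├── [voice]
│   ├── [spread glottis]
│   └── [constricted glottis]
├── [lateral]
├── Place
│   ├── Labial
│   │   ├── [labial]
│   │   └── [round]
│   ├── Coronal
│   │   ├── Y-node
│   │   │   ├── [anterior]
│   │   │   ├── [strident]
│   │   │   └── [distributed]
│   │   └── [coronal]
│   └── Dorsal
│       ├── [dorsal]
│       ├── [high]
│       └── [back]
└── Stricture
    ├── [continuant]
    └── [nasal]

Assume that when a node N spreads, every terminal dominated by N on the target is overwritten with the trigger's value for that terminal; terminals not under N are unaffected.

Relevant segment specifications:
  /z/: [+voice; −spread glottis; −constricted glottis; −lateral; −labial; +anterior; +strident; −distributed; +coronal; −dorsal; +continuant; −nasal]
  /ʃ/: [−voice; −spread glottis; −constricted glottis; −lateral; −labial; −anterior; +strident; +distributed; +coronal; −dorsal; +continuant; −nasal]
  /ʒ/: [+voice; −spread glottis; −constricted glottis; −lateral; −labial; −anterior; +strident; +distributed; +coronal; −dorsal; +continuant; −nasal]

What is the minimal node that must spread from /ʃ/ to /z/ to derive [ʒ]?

Y-node

The alternation /z/ → [ʒ] changes [anterior], [distributed] and nothing else.
In this geometry the lowest node dominating all of them is Y-node: every daughter of Y-node dominates only a proper subset, so no lower node suffices.
Spreading Y-node from /ʃ/ overwrites each of those terminals with /ʃ/'s values, yielding exactly [ʒ].
[voice] stays as in /z/ although /ʃ/ differs there, so no node dominating it spread; among the remaining candidates Y-node is the lowest that derives the output.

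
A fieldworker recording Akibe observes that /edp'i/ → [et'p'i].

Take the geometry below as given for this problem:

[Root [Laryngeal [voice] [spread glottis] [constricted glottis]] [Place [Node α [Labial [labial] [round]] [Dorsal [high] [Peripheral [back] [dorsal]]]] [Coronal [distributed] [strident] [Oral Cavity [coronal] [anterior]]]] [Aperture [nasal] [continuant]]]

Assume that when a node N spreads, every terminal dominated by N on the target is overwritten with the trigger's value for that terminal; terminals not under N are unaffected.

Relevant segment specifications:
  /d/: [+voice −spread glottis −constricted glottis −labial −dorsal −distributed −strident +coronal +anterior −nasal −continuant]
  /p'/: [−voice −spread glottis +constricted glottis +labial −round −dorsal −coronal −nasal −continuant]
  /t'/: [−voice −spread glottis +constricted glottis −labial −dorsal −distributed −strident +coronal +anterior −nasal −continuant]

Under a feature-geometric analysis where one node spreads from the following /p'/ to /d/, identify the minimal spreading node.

/d/ and [t'] differ in [voice], [constricted glottis]; every other specified feature is identical.
In this geometry the lowest node dominating all of them is Laryngeal: every daughter of Laryngeal dominates only a proper subset, so no lower node suffices.
Delinking /d/'s Laryngeal and associating /p'/'s Laryngeal gives precisely the feature bundle of [t'].
Since [coronal], [labial] are preserved even though /p'/ disagrees there, no node above Laryngeal spread.

Laryngeal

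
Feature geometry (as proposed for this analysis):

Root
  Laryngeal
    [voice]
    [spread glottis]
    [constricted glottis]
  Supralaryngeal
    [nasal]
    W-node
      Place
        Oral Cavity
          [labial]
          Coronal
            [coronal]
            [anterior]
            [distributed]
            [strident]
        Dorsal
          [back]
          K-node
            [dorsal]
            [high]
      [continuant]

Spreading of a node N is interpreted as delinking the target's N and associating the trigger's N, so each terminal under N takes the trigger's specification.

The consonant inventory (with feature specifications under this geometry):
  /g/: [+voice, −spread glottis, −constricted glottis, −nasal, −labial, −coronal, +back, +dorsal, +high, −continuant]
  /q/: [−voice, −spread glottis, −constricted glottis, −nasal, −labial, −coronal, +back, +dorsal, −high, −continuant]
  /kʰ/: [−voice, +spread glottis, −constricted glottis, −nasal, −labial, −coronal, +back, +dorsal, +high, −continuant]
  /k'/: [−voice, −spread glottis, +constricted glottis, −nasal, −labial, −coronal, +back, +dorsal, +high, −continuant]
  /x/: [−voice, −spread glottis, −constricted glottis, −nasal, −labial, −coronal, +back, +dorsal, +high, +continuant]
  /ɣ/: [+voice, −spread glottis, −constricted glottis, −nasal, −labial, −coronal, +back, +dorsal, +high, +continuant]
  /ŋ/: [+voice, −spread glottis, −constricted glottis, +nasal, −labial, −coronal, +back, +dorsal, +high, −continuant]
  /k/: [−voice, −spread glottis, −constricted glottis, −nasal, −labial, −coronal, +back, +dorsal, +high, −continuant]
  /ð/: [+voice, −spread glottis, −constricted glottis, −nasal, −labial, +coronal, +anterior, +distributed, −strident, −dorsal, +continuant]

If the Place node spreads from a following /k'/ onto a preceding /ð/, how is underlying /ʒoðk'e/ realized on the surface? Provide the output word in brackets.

[ʒoɣk'e]

Place immediately or transitively dominates [labial], [coronal], [anterior], [distributed], [strident], [back], [dorsal], [high].
The target acquires /k'/'s values for everything under Place — [−labial], [−coronal], [+back], [+dorsal], [+high] — while keeping its own [voice], [spread glottis], [constricted glottis], ….
Among the inventory, only /ɣ/ has exactly this specification, giving the surface form [ʒoɣk'e].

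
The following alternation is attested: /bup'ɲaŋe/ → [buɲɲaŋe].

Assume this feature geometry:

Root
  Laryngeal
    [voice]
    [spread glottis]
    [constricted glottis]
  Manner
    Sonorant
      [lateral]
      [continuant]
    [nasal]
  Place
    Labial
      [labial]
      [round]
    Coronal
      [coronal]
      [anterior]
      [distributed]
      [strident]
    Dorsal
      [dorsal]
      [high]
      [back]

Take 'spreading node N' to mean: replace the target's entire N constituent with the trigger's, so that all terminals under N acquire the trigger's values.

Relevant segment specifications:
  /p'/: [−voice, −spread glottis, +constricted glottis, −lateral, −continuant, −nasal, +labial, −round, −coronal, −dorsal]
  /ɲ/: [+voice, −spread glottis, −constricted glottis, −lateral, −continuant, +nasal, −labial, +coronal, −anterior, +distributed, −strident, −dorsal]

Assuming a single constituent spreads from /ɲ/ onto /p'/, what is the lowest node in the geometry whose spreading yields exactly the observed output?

Root

The alternation /p'/ → [ɲ] changes [voice], [constricted glottis], [nasal], [labial], [round], [coronal], [anterior], [distributed], [strident] and nothing else.
The smallest constituent containing every changed terminal is Root — each of its daughters lacks at least one of the affected features.
If Root spreads, every terminal under it takes /ɲ/'s value, producing [ɲ] as observed.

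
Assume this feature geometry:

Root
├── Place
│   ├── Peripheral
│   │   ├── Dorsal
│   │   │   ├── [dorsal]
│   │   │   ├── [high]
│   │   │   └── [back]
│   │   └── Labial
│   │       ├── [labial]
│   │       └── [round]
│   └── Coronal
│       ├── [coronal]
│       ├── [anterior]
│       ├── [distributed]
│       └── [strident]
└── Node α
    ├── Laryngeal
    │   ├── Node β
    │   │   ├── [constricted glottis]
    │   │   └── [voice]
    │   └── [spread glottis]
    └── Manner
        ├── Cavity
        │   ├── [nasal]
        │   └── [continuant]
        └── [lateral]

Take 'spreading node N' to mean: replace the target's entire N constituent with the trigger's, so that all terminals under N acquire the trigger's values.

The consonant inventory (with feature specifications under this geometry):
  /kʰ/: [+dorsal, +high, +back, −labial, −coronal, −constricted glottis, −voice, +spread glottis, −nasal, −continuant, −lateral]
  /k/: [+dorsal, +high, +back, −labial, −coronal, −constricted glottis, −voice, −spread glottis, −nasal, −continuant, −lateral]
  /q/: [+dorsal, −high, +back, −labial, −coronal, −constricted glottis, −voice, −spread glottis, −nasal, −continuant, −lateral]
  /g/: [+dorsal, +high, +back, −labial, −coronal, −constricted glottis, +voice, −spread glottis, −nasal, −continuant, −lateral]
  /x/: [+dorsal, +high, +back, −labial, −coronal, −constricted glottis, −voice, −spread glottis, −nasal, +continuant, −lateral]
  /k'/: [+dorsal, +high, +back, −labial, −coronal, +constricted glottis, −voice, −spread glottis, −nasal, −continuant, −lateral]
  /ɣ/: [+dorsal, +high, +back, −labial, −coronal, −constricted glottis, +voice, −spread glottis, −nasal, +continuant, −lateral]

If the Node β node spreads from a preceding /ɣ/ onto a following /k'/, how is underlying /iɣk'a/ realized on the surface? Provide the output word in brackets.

[iɣga]

The Node β node dominates the terminals [constricted glottis], [voice].
After delinking /k'/'s Node β and linking /ɣ/'s, the affected terminals become [−constricted glottis], [+voice]; [dorsal], [high], [back], … (outside Node β) are retained from /k'/.
This feature bundle is that of [g], so /iɣk'a/ surfaces as [iɣga].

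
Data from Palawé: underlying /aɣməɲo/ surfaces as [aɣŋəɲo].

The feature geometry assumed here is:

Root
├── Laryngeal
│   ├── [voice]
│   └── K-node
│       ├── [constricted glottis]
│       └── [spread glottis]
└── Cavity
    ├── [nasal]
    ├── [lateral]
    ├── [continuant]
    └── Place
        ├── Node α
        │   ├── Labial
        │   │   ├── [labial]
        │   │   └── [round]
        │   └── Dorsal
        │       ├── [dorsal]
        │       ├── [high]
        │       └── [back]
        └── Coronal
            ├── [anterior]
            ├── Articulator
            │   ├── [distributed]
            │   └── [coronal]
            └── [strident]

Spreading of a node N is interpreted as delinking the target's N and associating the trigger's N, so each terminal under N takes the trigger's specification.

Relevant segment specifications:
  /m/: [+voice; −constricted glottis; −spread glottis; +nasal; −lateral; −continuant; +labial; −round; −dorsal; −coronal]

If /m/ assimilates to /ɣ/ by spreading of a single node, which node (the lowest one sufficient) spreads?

Node α

Comparing /m/ with its surface form [ŋ], the features that change are [labial], [round], [dorsal], [high], [back].
In this geometry the lowest node dominating all of them is Node α: every daughter of Node α dominates only a proper subset, so no lower node suffices.
If Node α spreads, every terminal under it takes /ɣ/'s value, producing [ŋ] as observed.
[continuant], [nasal] stay as in /m/ although /ɣ/ differs there, so no node dominating them spread; among the remaining candidates Node α is the lowest that derives the output.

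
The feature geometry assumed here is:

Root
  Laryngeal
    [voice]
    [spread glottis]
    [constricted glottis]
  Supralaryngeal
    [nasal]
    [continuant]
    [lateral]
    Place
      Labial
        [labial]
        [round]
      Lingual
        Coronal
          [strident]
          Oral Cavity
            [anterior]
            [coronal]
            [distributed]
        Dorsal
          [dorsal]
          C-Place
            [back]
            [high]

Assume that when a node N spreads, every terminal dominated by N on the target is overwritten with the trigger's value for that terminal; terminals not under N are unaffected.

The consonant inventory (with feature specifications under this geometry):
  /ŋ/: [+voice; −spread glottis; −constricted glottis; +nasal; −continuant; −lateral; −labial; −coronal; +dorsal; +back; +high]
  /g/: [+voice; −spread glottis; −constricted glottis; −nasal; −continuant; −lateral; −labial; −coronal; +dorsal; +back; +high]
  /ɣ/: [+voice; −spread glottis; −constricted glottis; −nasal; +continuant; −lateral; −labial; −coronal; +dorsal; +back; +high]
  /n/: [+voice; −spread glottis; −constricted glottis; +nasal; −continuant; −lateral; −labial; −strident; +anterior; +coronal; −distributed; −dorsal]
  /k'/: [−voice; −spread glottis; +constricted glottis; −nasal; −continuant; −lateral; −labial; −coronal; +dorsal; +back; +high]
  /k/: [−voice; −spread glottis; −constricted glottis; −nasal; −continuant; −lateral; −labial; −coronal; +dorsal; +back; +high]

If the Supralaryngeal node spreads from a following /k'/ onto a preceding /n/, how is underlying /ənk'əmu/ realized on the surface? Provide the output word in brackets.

The Supralaryngeal node dominates the terminals [nasal], [continuant], [lateral], [labial], [round], [strident], [anterior], [coronal], [distributed], [dorsal], [back], [high].
The target acquires /k'/'s values for everything under Supralaryngeal — [−nasal], [−continuant], [−lateral], [−labial], [−coronal], [+dorsal], [+back], [+high] — while keeping its own [voice], [spread glottis], [constricted glottis].
Among the inventory, only /g/ has exactly this specification, giving the surface form [əgk'əmu].

[əgk'əmu]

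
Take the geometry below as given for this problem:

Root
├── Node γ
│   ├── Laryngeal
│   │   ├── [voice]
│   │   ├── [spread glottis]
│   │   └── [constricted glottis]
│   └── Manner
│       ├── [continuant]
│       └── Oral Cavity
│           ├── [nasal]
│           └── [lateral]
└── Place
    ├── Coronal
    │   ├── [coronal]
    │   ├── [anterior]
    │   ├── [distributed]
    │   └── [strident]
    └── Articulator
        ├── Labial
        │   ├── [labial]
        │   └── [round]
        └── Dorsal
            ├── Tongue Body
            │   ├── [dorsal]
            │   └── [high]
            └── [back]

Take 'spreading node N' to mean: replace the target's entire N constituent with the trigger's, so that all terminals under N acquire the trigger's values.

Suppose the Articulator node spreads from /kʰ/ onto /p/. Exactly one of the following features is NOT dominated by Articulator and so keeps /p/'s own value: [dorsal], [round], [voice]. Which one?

Articulator dominates exactly [labial], [round], [dorsal], [high], [back].
Spreading Articulator replaces [dorsal], [round] with the trigger's values, since each sits inside the Articulator constituent.
[voice] is not within the Articulator subtree (it hangs from Laryngeal), so /p/'s [voice] value survives.

[voice]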